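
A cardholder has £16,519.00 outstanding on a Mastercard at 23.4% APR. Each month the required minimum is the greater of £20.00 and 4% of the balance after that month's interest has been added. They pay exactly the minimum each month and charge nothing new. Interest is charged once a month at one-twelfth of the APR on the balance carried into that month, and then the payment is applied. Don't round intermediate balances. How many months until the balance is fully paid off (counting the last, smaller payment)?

Monthly rate r = 23.4%/12 = 1.95% = 0.0195.
While 4% of the post-interest balance exceeds £20.00, each month B ← (B·(1+r))·(1 − 0.04), i.e. B shrinks by the factor (1+r)·0.96 = 0.97872.
This holds for months 1–164. Entering month 165 the balance is £485.26; 4% of the post-interest balance is now below £20.00, so the flat £20.00 minimum applies from here.
From month 165 a fixed £20.00 at rate r clears £485.26 in 34 more payments. Total: 164 + 34 = 198 months.

198 months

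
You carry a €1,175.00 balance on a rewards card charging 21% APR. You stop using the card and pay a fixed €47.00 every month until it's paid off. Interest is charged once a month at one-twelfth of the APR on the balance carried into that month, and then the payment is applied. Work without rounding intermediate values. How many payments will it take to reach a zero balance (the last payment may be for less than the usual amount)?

34 months

Monthly rate r = 21%/12 = 1.75% = 0.0175.
Recurrence: B ← B·(1+r) − €47.00.
Month 1: interest €20.56; balance after payment €1,148.56.
Month 2: interest €20.10; balance after payment €1,121.66.
Closed form: n = −ln(1 − rB₀/P)/ln(1+r) = −ln(0.5625)/ln(1.0175) ≈ 33.165, so the balance reaches zero during payment 34.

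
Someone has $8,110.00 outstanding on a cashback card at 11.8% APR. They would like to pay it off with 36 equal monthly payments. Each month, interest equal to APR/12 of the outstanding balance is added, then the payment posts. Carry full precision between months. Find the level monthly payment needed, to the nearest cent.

Monthly rate r = 11.8%/12 = 0.983333% = 0.00983333.
Level-payment amortization: P = B₀·r / (1 − (1+r)^(−n)) = 8110.00·0.00983333 / (1 − 1.00983^(−36)).
Denominator 1 − (1+r)^(−36) = 0.296910319.
P = 79.7483 / 0.296910319 ≈ 268.59.

$268.59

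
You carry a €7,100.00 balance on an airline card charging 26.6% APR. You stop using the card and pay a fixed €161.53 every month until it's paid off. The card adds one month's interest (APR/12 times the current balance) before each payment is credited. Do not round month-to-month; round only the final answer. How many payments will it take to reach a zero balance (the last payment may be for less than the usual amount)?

168 payments

Monthly rate r = 26.6%/12 = 2.21667% = 0.0221667.
Recurrence: B ← B·(1+r) − €161.53.
Month 1: interest €157.38; balance after payment €7,095.85.
Month 2: interest €157.29; balance after payment €7,091.61.
Closed form: n = −ln(1 − rB₀/P)/ln(1+r) = −ln(0.025671)/ln(1.02217) ≈ 167.045, so the balance reaches zero during payment 168.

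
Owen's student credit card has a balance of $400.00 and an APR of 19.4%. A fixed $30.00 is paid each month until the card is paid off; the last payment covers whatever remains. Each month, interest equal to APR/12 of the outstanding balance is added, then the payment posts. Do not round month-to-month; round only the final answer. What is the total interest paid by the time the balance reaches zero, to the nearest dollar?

Monthly rate r = 19.4%/12 = 1.61667% = 0.0161667.
Payoff takes n = ⌈−ln(1 − rB₀/P)/ln(1+r)⌉ = ⌈15.138⌉ = 16 payments; the last is $4.18.
Total paid = 15·$30.00 + $4.18 = $454.18.
Total interest = total paid − principal = $454.18 − $400.00 = $54.18.

$54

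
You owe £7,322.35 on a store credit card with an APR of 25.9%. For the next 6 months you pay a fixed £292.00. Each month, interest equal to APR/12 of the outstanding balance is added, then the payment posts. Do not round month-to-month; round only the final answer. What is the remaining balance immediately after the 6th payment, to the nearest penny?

£6,473.96

Monthly rate r = 25.9%/12 = 2.15833% = 0.0215833.
Each month: B ← B·(1+r) − £292.00.
Month 1: interest £158.04; balance after payment £7,188.39.
Month 2: interest £155.15; balance after payment £7,051.54.
Month 3: interest £152.20; balance after payment £6,911.74.
Month 4: interest £149.18; balance after payment £6,768.91.
Month 5: interest £146.10; balance after payment £6,623.01.
Month 6: interest £142.95; balance after payment £6,473.96.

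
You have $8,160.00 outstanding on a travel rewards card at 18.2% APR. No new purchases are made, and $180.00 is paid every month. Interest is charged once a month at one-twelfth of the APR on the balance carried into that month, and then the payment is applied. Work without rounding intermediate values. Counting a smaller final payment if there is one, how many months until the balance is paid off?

Monthly rate r = 18.2%/12 = 1.51667% = 0.0151667.
Recurrence: B ← B·(1+r) − $180.00.
Month 1: interest $123.76; balance after payment $8,103.76.
Month 2: interest $122.91; balance after payment $8,046.67.
Closed form: n = −ln(1 − rB₀/P)/ln(1+r) = −ln(0.31244)/ln(1.01517) ≈ 77.283, so the balance reaches zero during payment 78.

78 payments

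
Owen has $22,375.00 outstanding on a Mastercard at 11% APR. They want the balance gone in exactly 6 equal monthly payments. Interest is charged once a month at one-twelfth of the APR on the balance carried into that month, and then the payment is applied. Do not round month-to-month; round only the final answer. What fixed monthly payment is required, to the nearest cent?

$3,849.72

Monthly rate r = 11%/12 = 0.916667% = 0.00916667.
Level-payment amortization: P = B₀·r / (1 − (1+r)^(−n)) = 22375.00·0.00916667 / (1 − 1.00917^(−6)).
Denominator 1 − (1+r)^(−6) = 0.0532776773.
P = 205.104 / 0.0532776773 ≈ 3849.72.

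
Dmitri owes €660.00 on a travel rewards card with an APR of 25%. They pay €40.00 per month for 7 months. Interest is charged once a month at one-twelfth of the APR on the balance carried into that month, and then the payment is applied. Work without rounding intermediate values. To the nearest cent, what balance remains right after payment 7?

€464.36

Monthly rate r = 25%/12 = 2.08333% = 0.0208333.
Each month: B ← B·(1+r) − €40.00.
Month 1: interest €13.75; balance after payment €633.75.
Month 2: interest €13.20; balance after payment €606.95.
Month 3: interest €12.64; balance after payment €579.60.
Month 4: interest €12.07; balance after payment €551.67.
Month 5: interest €11.49; balance after payment €523.17.
Month 6: interest €10.90; balance after payment €494.07.
Month 7: interest €10.29; balance after payment €464.36.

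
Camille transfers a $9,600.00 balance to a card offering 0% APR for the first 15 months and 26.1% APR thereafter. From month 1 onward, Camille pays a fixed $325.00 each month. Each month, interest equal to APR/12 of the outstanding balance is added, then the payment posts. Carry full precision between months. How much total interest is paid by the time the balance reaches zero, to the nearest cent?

Promo months 1–15 at r₀ = 0%/12 = 0; months 16+ at r₁ = 26.1%/12 = 0.02175.
After month 15 (no interest yet): B = $9,600.00 − 15·$325.00 = $4,725.00.
Then at r₁ with $325.00/mo: n₂ = −ln(1 − r₁·B/P)/ln(1+r₁) ≈ 17.67 → 18 more payments.
Total paid = 32·$325.00 + $217.08 = $10,617.08; interest = $10,617.08 − $9,600.00 = $1,017.08.

$1,017.08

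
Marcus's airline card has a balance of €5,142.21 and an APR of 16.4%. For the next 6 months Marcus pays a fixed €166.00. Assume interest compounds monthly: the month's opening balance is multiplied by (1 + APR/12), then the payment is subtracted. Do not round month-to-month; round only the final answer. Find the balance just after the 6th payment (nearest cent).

Monthly rate r = 16.4%/12 = 1.36667% = 0.0136667.
Each month: B ← B·(1+r) − €166.00.
Month 1: interest €70.28; balance after payment €5,046.49.
Month 2: interest €68.97; balance after payment €4,949.46.
Month 3: interest €67.64; balance after payment €4,851.10.
Month 4: interest €66.30; balance after payment €4,751.40.
Month 5: interest €64.94; balance after payment €4,650.33.
Month 6: interest €63.55; balance after payment €4,547.89.

€4,547.89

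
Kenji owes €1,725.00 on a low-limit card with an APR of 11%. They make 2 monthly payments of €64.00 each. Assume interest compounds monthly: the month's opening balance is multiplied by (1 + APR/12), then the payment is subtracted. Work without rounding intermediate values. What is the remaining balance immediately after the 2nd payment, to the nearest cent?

€1,628.18

Monthly rate r = 11%/12 = 0.916667% = 0.00916667.
Each month: B ← B·(1+r) − €64.00.
Month 1: interest €15.81; balance after payment €1,676.81.
Month 2: interest €15.37; balance after payment €1,628.18.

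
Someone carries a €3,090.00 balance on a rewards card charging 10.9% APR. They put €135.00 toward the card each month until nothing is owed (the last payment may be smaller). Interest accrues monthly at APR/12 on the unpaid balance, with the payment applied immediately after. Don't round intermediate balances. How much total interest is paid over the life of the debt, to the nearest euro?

Monthly rate r = 10.9%/12 = 0.908333% = 0.00908333.
Payoff takes n = ⌈−ln(1 − rB₀/P)/ln(1+r)⌉ = ⌈25.776⌉ = 26 payments; the last is €104.89.
Total paid = 25·€135.00 + €104.89 = €3,479.89.
Total interest = total paid − principal = €3,479.89 − €3,090.00 = €389.89.

€390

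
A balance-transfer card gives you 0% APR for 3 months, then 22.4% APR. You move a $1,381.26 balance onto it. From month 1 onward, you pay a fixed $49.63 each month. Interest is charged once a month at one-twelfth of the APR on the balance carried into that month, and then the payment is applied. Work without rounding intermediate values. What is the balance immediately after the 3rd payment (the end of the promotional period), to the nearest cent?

Promo months 1–3 at r₀ = 0%/12 = 0; months 4+ at r₁ = 22.4%/12 = 0.0186667.
After month 3 (no interest yet): B = $1,381.26 − 3·$49.63 = $1,232.37.

$1,232.37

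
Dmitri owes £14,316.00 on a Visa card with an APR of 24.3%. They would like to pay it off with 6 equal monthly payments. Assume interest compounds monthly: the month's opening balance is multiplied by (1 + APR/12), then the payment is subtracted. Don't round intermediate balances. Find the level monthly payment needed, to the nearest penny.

Monthly rate r = 24.3%/12 = 2.025% = 0.02025.
Level-payment amortization: P = B₀·r / (1 − (1+r)^(−n)) = 14316.00·0.02025 / (1 − 1.02025^(−6)).
Denominator 1 − (1+r)^(−6) = 0.113333339.
P = 289.899 / 0.113333339 ≈ 2557.93.

£2,557.93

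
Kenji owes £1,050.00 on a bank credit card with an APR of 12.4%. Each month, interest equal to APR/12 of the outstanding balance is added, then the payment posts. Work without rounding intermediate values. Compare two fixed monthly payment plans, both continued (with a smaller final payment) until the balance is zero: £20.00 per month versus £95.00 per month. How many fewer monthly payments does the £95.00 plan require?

65 fewer payments

Monthly rate r = 12.4%/12 = 1.03333% = 0.0103333.
At £20.00/mo: n = ⌈−ln(1 − rB₀/P)/ln(1+r)⌉ = 77 payments (last £1.32); total interest = total paid − £1,050.00 = £471.32.
At £95.00/mo: 12 payments (last £75.79); total interest £70.79.
Payments saved = 77 − 12 = 65.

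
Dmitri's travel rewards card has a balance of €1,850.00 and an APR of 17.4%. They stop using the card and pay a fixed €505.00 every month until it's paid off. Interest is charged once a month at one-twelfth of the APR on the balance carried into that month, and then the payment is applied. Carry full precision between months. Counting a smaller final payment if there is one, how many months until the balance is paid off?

Monthly rate r = 17.4%/12 = 1.45% = 0.0145.
Recurrence: B ← B·(1+r) − €505.00.
Month 1: interest €26.82; balance after payment €1,371.83.
Month 2: interest €19.89; balance after payment €886.72.
Month 3: interest €12.86; balance after payment €394.57.
Month 4: interest €5.72; balance after payment €0.00.

4 payments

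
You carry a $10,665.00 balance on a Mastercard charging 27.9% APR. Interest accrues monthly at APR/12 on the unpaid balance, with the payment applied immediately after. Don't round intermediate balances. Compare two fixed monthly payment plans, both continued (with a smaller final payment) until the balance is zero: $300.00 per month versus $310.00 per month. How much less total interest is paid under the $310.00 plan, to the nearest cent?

$1,166.88

Monthly rate r = 27.9%/12 = 2.325% = 0.02325.
At $300.00/mo: n = ⌈−ln(1 − rB₀/P)/ln(1+r)⌉ = 77 payments (last $66.14); total interest = total paid − $10,665.00 = $12,201.14.
At $310.00/mo: 70 payments (last $309.26); total interest $11,034.26.
Interest saved = $12,201.14 − $11,034.26 = $1,166.88.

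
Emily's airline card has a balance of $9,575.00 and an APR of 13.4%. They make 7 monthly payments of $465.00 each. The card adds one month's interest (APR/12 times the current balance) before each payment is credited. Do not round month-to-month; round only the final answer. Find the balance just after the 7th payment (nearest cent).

$6,982.90

Monthly rate r = 13.4%/12 = 1.11667% = 0.0111667.
Each month: B ← B·(1+r) − $465.00.
Month 1: interest $106.92; balance after payment $9,216.92.
Month 2: interest $102.92; balance after payment $8,854.84.
Month 3: interest $98.88; balance after payment $8,488.72.
Month 4: interest $94.79; balance after payment $8,118.51.
Month 5: interest $90.66; balance after payment $7,744.17.
Month 6: interest $86.48; balance after payment $7,365.65.
Month 7: interest $82.25; balance after payment $6,982.90.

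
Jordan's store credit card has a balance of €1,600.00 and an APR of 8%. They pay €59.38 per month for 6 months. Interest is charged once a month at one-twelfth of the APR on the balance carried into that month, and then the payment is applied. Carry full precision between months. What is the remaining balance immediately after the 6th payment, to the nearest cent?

€1,302.81

Monthly rate r = 8%/12 = 0.666667% = 0.00666667.
Each month: B ← B·(1+r) − €59.38.
Month 1: interest €10.67; balance after payment €1,551.29.
Month 2: interest €10.34; balance after payment €1,502.25.
Month 3: interest €10.01; balance after payment €1,452.88.
Month 4: interest €9.69; balance after payment €1,403.19.
Month 5: interest €9.35; balance after payment €1,353.16.
Month 6: interest €9.02; balance after payment €1,302.81.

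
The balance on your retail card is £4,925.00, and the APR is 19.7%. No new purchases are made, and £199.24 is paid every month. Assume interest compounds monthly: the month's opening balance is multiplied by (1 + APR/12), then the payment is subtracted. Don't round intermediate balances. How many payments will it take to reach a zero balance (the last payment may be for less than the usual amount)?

Monthly rate r = 19.7%/12 = 1.64167% = 0.0164167.
Recurrence: B ← B·(1+r) − £199.24.
Month 1: interest £80.85; balance after payment £4,806.61.
Month 2: interest £78.91; balance after payment £4,686.28.
Closed form: n = −ln(1 − rB₀/P)/ln(1+r) = −ln(0.5942)/ln(1.01642) ≈ 31.968, so the balance reaches zero during payment 32.

32 payments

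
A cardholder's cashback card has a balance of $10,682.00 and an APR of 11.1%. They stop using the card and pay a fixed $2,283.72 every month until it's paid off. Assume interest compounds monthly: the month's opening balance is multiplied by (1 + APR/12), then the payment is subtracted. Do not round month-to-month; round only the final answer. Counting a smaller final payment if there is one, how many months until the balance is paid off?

Monthly rate r = 11.1%/12 = 0.925% = 0.00925.
Recurrence: B ← B·(1+r) − $2,283.72.
Month 1: interest $98.81; balance after payment $8,497.09.
Month 2: interest $78.60; balance after payment $6,291.97.
Month 3: interest $58.20; balance after payment $4,066.45.
Month 4: interest $37.61; balance after payment $1,820.34.
Month 5: interest $16.84; balance after payment $0.00.

5 months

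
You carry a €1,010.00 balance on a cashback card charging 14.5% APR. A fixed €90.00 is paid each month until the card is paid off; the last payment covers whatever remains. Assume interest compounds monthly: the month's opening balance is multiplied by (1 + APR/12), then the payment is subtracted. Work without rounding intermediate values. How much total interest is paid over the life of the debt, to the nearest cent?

Monthly rate r = 14.5%/12 = 1.20833% = 0.0120833.
Payoff takes n = ⌈−ln(1 − rB₀/P)/ln(1+r)⌉ = ⌈12.132⌉ = 13 payments; the last is €11.98.
Total paid = 12·€90.00 + €11.98 = €1,091.98.
Total interest = total paid − principal = €1,091.98 − €1,010.00 = €81.98.

€81.98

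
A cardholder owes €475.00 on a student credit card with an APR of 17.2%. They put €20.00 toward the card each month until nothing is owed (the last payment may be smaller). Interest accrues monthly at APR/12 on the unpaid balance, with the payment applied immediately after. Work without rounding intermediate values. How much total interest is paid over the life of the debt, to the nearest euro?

€110

Monthly rate r = 17.2%/12 = 1.43333% = 0.0143333.
Payoff takes n = ⌈−ln(1 − rB₀/P)/ln(1+r)⌉ = ⌈29.241⌉ = 30 payments; the last is €4.85.
Total paid = 29·€20.00 + €4.85 = €584.85.
Total interest = total paid − principal = €584.85 − €475.00 = €109.85.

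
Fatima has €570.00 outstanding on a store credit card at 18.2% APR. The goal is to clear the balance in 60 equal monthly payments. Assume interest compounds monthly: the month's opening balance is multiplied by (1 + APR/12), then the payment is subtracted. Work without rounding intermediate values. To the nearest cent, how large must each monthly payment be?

€14.54

Monthly rate r = 18.2%/12 = 1.51667% = 0.0151667.
Level-payment amortization: P = B₀·r / (1 − (1+r)^(−n)) = 570.00·0.0151667 / (1 − 1.01517^(−60)).
Denominator 1 − (1+r)^(−60) = 0.594716379.
P = 8.645 / 0.594716379 ≈ 14.54.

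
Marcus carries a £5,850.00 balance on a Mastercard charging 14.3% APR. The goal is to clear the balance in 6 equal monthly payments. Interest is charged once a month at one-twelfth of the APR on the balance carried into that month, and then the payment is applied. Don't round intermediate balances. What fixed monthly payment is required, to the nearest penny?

£1,016.07

Monthly rate r = 14.3%/12 = 1.19167% = 0.0119167.
Level-payment amortization: P = B₀·r / (1 − (1+r)^(−n)) = 5850.00·0.0119167 / (1 − 1.01192^(−6)).
Denominator 1 − (1+r)^(−6) = 0.0686101385.
P = 69.7125 / 0.0686101385 ≈ 1016.07.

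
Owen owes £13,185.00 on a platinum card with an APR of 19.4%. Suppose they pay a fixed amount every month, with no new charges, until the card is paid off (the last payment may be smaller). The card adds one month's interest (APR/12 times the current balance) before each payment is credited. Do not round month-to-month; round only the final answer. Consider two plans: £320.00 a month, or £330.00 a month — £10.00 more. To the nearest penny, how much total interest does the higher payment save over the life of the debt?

£523.96

Monthly rate r = 19.4%/12 = 1.61667% = 0.0161667.
At £320.00/mo: n = ⌈−ln(1 − rB₀/P)/ln(1+r)⌉ = 69 payments (last £128.79); total interest = total paid − £13,185.00 = £8,703.79.
At £330.00/mo: 65 payments (last £244.83); total interest £8,179.83.
Interest saved = £8,703.79 − £8,179.83 = £523.96.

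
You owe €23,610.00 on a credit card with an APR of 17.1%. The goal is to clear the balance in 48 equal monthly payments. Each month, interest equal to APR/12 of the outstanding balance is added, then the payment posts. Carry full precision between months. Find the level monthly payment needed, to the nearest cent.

€682.49

Monthly rate r = 17.1%/12 = 1.425% = 0.01425.
Level-payment amortization: P = B₀·r / (1 − (1+r)^(−n)) = 23610.00·0.01425 / (1 − 1.01425^(−48)).
Denominator 1 − (1+r)^(−48) = 0.492963512.
P = 336.442 / 0.492963512 ≈ 682.49.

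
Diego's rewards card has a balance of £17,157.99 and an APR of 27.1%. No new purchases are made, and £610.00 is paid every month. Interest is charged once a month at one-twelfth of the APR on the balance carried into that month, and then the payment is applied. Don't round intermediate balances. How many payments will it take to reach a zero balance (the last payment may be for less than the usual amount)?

Monthly rate r = 27.1%/12 = 2.25833% = 0.0225833.
Recurrence: B ← B·(1+r) − £610.00.
Month 1: interest £387.48; balance after payment £16,935.47.
Month 2: interest £382.46; balance after payment £16,707.93.
Closed form: n = −ln(1 − rB₀/P)/ln(1+r) = −ln(0.36478)/ln(1.02258) ≈ 45.158, so the balance reaches zero during payment 46.

46 months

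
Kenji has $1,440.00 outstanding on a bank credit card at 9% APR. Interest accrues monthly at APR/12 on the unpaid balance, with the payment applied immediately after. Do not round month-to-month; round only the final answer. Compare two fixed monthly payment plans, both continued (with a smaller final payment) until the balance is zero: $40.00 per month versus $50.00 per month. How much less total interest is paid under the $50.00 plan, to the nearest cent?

$56.33

Monthly rate r = 9%/12 = 0.75% = 0.0075.
At $40.00/mo: n = ⌈−ln(1 − rB₀/P)/ln(1+r)⌉ = 43 payments (last $4.76); total interest = total paid − $1,440.00 = $244.76.
At $50.00/mo: 33 payments (last $28.43); total interest $188.43.
Interest saved = $244.76 − $188.43 = $56.33.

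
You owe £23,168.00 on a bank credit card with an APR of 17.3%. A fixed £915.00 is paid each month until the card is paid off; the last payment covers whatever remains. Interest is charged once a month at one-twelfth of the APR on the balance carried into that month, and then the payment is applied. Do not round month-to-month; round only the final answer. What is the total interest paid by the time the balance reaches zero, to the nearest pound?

£5,867

Monthly rate r = 17.3%/12 = 1.44167% = 0.0144167.
Payoff takes n = ⌈−ln(1 − rB₀/P)/ln(1+r)⌉ = ⌈31.731⌉ = 32 payments; the last is £669.73.
Total paid = 31·£915.00 + £669.73 = £29,034.73.
Total interest = total paid − principal = £29,034.73 − £23,168.00 = £5,866.73.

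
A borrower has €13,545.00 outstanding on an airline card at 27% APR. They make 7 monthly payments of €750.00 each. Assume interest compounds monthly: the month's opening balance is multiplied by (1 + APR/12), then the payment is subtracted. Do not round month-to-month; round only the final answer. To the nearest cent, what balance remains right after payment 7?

€10,209.89

Monthly rate r = 27%/12 = 2.25% = 0.0225.
Each month: B ← B·(1+r) − €750.00.
Month 1: interest €304.76; balance after payment €13,099.76.
Month 2: interest €294.74; balance after payment €12,644.51.
Month 3: interest €284.50; balance after payment €12,179.01.
Month 4: interest €274.03; balance after payment €11,703.04.
Month 5: interest €263.32; balance after payment €11,216.35.
Month 6: interest €252.37; balance after payment €10,718.72.
Month 7: interest €241.17; balance after payment €10,209.89.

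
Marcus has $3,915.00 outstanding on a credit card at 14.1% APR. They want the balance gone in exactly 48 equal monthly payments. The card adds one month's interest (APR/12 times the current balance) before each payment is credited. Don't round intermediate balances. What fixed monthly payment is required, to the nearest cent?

$107.18

Monthly rate r = 14.1%/12 = 1.175% = 0.01175.
Level-payment amortization: P = B₀·r / (1 − (1+r)^(−n)) = 3915.00·0.01175 / (1 − 1.01175^(−48)).
Denominator 1 − (1+r)^(−48) = 0.429197623.
P = 46.0012 / 0.429197623 ≈ 107.18.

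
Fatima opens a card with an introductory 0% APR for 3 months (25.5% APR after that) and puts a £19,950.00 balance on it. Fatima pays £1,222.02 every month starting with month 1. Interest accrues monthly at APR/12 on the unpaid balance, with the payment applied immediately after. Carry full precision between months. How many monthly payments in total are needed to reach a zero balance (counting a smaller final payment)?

Promo months 1–3 at r₀ = 0%/12 = 0; months 4+ at r₁ = 25.5%/12 = 0.02125.
After month 3 (no interest yet): B = £19,950.00 − 3·£1,222.02 = £16,283.94.
Then at r₁ with £1,222.02/mo: n₂ = −ln(1 − r₁·B/P)/ln(1+r₁) ≈ 15.83 → 16 more payments.

19 payments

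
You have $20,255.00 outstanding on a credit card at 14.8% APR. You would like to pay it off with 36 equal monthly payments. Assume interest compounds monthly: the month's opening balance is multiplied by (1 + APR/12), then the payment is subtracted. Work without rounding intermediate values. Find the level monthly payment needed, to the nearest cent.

$700.16

Monthly rate r = 14.8%/12 = 1.23333% = 0.0123333.
Level-payment amortization: P = B₀·r / (1 − (1+r)^(−n)) = 20255.00·0.0123333 / (1 − 1.01233^(−36)).
Denominator 1 − (1+r)^(−36) = 0.356790188.
P = 249.812 / 0.356790188 ≈ 700.16.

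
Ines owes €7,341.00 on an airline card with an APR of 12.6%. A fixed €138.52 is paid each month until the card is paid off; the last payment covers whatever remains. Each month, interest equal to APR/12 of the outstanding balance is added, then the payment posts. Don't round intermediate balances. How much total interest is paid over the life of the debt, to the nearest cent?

€3,440.21

Monthly rate r = 12.6%/12 = 1.05% = 0.0105.
Payoff takes n = ⌈−ln(1 − rB₀/P)/ln(1+r)⌉ = ⌈77.831⌉ = 78 payments; the last is €115.17.
Total paid = 77·€138.52 + €115.17 = €10,781.21.
Total interest = total paid − principal = €10,781.21 − €7,341.00 = €3,440.21.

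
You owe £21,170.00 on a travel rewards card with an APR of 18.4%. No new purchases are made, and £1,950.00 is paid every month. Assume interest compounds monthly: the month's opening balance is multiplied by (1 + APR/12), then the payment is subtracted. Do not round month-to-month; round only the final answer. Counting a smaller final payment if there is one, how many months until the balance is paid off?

Monthly rate r = 18.4%/12 = 1.53333% = 0.0153333.
Recurrence: B ← B·(1+r) − £1,950.00.
Month 1: interest £324.61; balance after payment £19,544.61.
Month 2: interest £299.68; balance after payment £17,894.29.
Closed form: n = −ln(1 − rB₀/P)/ln(1+r) = −ln(0.83354)/ln(1.01533) ≈ 11.966, so the balance reaches zero during payment 12.

12 payments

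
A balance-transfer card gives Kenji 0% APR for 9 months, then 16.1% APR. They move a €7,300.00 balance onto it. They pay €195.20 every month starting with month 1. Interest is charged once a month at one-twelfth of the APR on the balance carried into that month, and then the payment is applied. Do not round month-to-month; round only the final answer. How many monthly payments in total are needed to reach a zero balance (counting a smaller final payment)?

Promo months 1–9 at r₀ = 0%/12 = 0; months 10+ at r₁ = 16.1%/12 = 0.0134167.
After month 9 (no interest yet): B = €7,300.00 − 9·€195.20 = €5,543.20.
Then at r₁ with €195.20/mo: n₂ = −ln(1 − r₁·B/P)/ln(1+r₁) ≈ 35.99 → 36 more payments.

45 payments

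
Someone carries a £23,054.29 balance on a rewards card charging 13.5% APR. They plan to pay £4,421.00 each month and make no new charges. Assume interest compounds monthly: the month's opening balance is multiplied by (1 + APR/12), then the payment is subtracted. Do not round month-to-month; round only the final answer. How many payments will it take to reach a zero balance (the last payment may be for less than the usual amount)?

6 months

Monthly rate r = 13.5%/12 = 1.125% = 0.01125.
Recurrence: B ← B·(1+r) − £4,421.00.
Month 1: interest £259.36; balance after payment £18,892.65.
Month 2: interest £212.54; balance after payment £14,684.19.
Month 3: interest £165.20; balance after payment £10,428.39.
Month 4: interest £117.32; balance after payment £6,124.71.
Month 5: interest £68.90; balance after payment £1,772.61.
Month 6: interest £19.94; balance after payment £0.00.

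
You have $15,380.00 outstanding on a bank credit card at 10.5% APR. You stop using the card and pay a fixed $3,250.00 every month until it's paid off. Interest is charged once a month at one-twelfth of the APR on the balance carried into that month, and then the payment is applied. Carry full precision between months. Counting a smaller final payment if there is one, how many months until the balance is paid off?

5 months

Monthly rate r = 10.5%/12 = 0.875% = 0.00875.
Recurrence: B ← B·(1+r) − $3,250.00.
Month 1: interest $134.58; balance after payment $12,264.58.
Month 2: interest $107.32; balance after payment $9,121.89.
Month 3: interest $79.82; balance after payment $5,951.71.
Month 4: interest $52.08; balance after payment $2,753.78.
Month 5: interest $24.10; balance after payment $0.00.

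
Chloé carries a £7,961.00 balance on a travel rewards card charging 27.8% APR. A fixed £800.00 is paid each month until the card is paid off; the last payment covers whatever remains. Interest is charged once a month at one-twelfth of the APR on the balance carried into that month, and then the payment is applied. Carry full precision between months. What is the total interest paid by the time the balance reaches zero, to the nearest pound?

£1,195

Monthly rate r = 27.8%/12 = 2.31667% = 0.0231667.
Payoff takes n = ⌈−ln(1 − rB₀/P)/ln(1+r)⌉ = ⌈11.443⌉ = 12 payments; the last is £356.34.
Total paid = 11·£800.00 + £356.34 = £9,156.34.
Total interest = total paid − principal = £9,156.34 − £7,961.00 = £1,195.34.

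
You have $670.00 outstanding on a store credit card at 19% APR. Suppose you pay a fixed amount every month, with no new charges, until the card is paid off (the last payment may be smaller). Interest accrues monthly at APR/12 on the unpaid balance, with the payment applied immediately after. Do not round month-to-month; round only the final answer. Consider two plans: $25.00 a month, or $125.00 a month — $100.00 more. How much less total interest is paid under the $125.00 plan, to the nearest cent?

$172.95

Monthly rate r = 19%/12 = 1.58333% = 0.0158333.
At $25.00/mo: n = ⌈−ln(1 − rB₀/P)/ln(1+r)⌉ = 36 payments (last $3.85); total interest = total paid − $670.00 = $208.85.
At $125.00/mo: 6 payments (last $80.90); total interest $35.90.
Interest saved = $208.85 − $35.90 = $172.95.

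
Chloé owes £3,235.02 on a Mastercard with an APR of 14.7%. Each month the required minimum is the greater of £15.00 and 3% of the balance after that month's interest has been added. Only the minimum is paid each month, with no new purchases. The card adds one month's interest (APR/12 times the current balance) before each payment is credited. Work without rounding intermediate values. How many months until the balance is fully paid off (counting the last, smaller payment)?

146 months

Monthly rate r = 14.7%/12 = 1.225% = 0.01225.
While 3% of the post-interest balance exceeds £15.00, each month B ← (B·(1+r))·(1 − 0.03), i.e. B shrinks by the factor (1+r)·0.97 = 0.98188.
This holds for months 1–103. Entering month 104 the balance is £492.05; 3% of the post-interest balance is now below £15.00, so the flat £15.00 minimum applies from here.
From month 104 a fixed £15.00 at rate r clears £492.05 in 43 more payments. Total: 103 + 43 = 146 months.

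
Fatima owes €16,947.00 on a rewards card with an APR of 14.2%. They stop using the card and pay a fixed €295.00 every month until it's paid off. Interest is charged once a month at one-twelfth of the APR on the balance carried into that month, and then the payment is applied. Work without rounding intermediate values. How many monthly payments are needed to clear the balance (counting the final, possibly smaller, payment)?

Monthly rate r = 14.2%/12 = 1.18333% = 0.0118333.
Recurrence: B ← B·(1+r) − €295.00.
Month 1: interest €200.54; balance after payment €16,852.54.
Month 2: interest €199.42; balance after payment €16,756.96.
Closed form: n = −ln(1 − rB₀/P)/ln(1+r) = −ln(0.32021)/ln(1.01183) ≈ 96.804, so the balance reaches zero during payment 97.

97 payments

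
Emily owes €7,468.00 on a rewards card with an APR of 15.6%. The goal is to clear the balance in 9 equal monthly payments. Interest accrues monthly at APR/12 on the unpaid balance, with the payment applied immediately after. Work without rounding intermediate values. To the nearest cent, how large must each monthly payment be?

€884.64

Monthly rate r = 15.6%/12 = 1.3% = 0.013.
Level-payment amortization: P = B₀·r / (1 − (1+r)^(−n)) = 7468.00·0.013 / (1 − 1.013^(−9)).
Denominator 1 − (1+r)^(−9) = 0.109743831.
P = 97.084 / 0.109743831 ≈ 884.64.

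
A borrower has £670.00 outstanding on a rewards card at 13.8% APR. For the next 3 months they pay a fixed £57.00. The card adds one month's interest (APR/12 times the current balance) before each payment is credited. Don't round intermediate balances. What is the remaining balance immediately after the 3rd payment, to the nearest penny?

£520.41

Monthly rate r = 13.8%/12 = 1.15% = 0.0115.
Each month: B ← B·(1+r) − £57.00.
Month 1: interest £7.71; balance after payment £620.71.
Month 2: interest £7.14; balance after payment £570.84.
Month 3: interest £6.56; balance after payment £520.41.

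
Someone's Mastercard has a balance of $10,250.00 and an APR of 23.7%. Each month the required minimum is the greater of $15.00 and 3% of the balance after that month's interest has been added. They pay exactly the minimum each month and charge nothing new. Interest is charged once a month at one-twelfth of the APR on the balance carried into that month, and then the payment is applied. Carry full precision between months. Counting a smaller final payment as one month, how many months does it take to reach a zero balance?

Monthly rate r = 23.7%/12 = 1.975% = 0.01975.
While 3% of the post-interest balance exceeds $15.00, each month B ← (B·(1+r))·(1 − 0.03), i.e. B shrinks by the factor (1+r)·0.97 = 0.98916.
This holds for months 1–279. Entering month 280 the balance is $489.54; 3% of the post-interest balance is now below $15.00, so the flat $15.00 minimum applies from here.
From month 280 a fixed $15.00 at rate r clears $489.54 in 53 more payments. Total: 279 + 53 = 332 months.

332 months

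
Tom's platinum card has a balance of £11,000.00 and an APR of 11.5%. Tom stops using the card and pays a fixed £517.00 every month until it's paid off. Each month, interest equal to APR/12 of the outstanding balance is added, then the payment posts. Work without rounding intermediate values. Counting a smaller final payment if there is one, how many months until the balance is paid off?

24 payments

Monthly rate r = 11.5%/12 = 0.958333% = 0.00958333.
Recurrence: B ← B·(1+r) − £517.00.
Month 1: interest £105.42; balance after payment £10,588.42.
Month 2: interest £101.47; balance after payment £10,172.89.
Closed form: n = −ln(1 − rB₀/P)/ln(1+r) = −ln(0.7961)/ln(1.00958) ≈ 23.908, so the balance reaches zero during payment 24.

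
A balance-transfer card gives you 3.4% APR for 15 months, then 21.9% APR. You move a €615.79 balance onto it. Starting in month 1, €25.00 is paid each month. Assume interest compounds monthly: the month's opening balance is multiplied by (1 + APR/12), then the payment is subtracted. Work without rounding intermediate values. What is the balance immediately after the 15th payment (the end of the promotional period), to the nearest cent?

Promo months 1–15 at r₀ = 3.4%/12 = 0.00283333; months 16+ at r₁ = 21.9%/12 = 0.01825.
After month 15: iterate B ← B·(1+r₀) − €25.00 for 15 months → €259.96.

€259.96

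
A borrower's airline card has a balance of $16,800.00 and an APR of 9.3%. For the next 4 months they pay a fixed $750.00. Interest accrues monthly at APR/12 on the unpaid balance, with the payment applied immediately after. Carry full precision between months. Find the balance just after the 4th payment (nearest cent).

Monthly rate r = 9.3%/12 = 0.775% = 0.00775.
Each month: B ← B·(1+r) − $750.00.
Month 1: interest $130.20; balance after payment $16,180.20.
Month 2: interest $125.40; balance after payment $15,555.60.
Month 3: interest $120.56; balance after payment $14,926.15.
Month 4: interest $115.68; balance after payment $14,291.83.

$14,291.83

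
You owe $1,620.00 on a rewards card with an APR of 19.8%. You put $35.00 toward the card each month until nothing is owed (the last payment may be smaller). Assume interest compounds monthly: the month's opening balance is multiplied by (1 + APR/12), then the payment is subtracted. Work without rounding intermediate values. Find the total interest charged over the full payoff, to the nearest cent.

Monthly rate r = 19.8%/12 = 1.65% = 0.0165.
Payoff takes n = ⌈−ln(1 − rB₀/P)/ln(1+r)⌉ = ⌈88.157⌉ = 89 payments; the last is $5.52.
Total paid = 88·$35.00 + $5.52 = $3,085.52.
Total interest = total paid − principal = $3,085.52 − $1,620.00 = $1,465.52.

$1,465.52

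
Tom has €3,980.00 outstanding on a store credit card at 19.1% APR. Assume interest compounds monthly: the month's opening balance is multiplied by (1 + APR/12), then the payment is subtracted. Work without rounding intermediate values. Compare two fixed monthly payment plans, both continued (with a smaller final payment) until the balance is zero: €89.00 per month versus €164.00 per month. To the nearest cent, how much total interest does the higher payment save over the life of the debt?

€1,941.19

Monthly rate r = 19.1%/12 = 1.59167% = 0.0159167.
At €89.00/mo: n = ⌈−ln(1 − rB₀/P)/ln(1+r)⌉ = 79 payments (last €69.47); total interest = total paid − €3,980.00 = €3,031.47.
At €164.00/mo: 31 payments (last €150.28); total interest €1,090.28.
Interest saved = €3,031.47 − €1,090.28 = €1,941.19.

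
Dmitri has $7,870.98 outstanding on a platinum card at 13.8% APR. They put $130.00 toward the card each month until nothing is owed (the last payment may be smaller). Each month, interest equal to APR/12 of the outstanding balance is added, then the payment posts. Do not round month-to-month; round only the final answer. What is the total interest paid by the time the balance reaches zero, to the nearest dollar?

Monthly rate r = 13.8%/12 = 1.15% = 0.0115.
Payoff takes n = ⌈−ln(1 − rB₀/P)/ln(1+r)⌉ = ⌈104.216⌉ = 105 payments; the last is $28.21.
Total paid = 104·$130.00 + $28.21 = $13,548.21.
Total interest = total paid − principal = $13,548.21 − $7,870.98 = $5,677.23.

$5,677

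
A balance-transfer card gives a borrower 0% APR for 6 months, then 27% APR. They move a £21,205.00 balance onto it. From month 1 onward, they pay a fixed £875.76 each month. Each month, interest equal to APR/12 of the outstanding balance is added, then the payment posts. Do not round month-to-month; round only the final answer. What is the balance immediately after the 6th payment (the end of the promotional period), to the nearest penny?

£15,950.44

Promo months 1–6 at r₀ = 0%/12 = 0; months 7+ at r₁ = 27%/12 = 0.0225.
After month 6 (no interest yet): B = £21,205.00 − 6·£875.76 = £15,950.44.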